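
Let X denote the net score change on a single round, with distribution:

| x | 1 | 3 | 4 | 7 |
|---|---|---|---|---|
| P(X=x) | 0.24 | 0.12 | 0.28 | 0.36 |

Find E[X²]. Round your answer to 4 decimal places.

E[X²] = (1)²(0.24) + (3)²(0.12) + (4)²(0.28) + (7)²(0.36) = 23.44

23.4400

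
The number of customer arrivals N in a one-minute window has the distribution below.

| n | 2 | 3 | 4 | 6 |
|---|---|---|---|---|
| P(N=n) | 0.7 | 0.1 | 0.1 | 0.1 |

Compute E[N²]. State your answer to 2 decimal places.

8.90

E[N²] = (2)²(0.7) + (3)²(0.1) + (4)²(0.1) + (6)²(0.1) = 8.9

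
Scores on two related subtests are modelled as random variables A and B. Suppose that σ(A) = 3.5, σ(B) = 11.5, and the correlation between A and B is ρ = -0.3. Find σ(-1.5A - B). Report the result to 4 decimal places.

11.1170

Var(A) = (3.5)² = 12.25;  Var(B) = (11.5)² = 132.25
cov(A,B) = ρ·σ(A)·σ(B) = -0.3·3.5·11.5 = -12.075
Var(-1.5A - B) = (-1.5)²·Var(A) + (-1)²·Var(B) + 2·(-1.5)·(-1)·cov(A,B)
= 2.25·12.25 + 1·132.25 + 3·-12.075 = 123.5875
σ(-1.5A - B) = √123.5875 ≈ 11.1170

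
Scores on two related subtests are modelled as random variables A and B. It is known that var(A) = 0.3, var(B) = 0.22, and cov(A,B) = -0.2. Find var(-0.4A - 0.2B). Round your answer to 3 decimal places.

var(-0.4A - 0.2B) = (-0.4)²·var(A) + (-0.2)²·var(B) + 2·(-0.4)·(-0.2)·cov(A,B)
= 0.16·0.3 + 0.04·0.22 + 0.16·-0.2 = 0.0248

0.025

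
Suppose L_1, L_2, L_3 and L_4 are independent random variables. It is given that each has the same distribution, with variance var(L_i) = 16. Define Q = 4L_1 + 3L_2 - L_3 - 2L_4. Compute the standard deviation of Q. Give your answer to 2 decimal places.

By independence, var(Q) = (4)²var(L_1) + (3)²var(L_2) + (-1)²var(L_3) + (-2)²var(L_4)
= (4)²·16 + (3)²·16 + (-1)²·16 + (-2)²·16 = 480
σ(Q) = √480 ≈ 21.91

21.91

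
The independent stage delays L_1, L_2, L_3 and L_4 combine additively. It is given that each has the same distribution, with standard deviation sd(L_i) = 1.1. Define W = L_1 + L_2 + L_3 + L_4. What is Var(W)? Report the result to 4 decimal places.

Var(L_i) = (1.1)² = 1.21
By independence, Var(W) = (1)²Var(L_1) + (1)²Var(L_2) + (1)²Var(L_3) + (1)²Var(L_4)
= (1)²·1.21 + (1)²·1.21 + (1)²·1.21 + (1)²·1.21 = 4.84

4.8400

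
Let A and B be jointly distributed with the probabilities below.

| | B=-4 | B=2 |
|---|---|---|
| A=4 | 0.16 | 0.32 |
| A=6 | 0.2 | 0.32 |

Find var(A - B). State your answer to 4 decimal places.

E[A] = 5.04,  E[B] = -0.16,  E[AB] = -0.96
var(A) = 26.4 − (5.04)² = 0.9984;  var(B) = 8.32 − (-0.16)² = 8.2944
Cov(A,B) = -0.96 − (5.04)(-0.16) = -0.1536
var(A - B) = (1)²·0.9984 + (-1)²·8.2944 + 2·(1)·(-1)·-0.1536 = 9.6

9.6000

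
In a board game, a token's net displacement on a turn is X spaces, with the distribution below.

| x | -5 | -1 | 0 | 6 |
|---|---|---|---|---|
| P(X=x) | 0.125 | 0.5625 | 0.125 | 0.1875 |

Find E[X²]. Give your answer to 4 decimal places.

E[X²] = (-5)²(0.125) + (-1)²(0.5625) + (0)²(0.125) + (6)²(0.1875) = 10.4375

10.4375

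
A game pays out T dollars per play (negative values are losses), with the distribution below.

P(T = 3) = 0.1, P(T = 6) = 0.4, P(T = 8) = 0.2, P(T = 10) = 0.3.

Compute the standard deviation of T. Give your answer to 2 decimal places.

E[T] = (3)(0.1) + (6)(0.4) + (8)(0.2) + (10)(0.3) = 7.3
E[T²] = (3)²(0.1) + (6)²(0.4) + (8)²(0.2) + (10)²(0.3) = 58.1
V(T) = E[T²] − (E[T])² = 58.1 − (7.3)² = 4.81
sd(T) = √4.81 ≈ 2.19

2.19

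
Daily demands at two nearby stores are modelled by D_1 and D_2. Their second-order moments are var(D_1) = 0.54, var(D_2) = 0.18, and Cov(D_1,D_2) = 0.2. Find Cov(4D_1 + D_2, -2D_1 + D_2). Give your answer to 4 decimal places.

Cov(4D_1 + D_2, -2D_1 + D_2) = (4)(-2)var(D_1) + (1)(1)var(D_2) + [(4)(1) + (1)(-2)]Cov(D_1,D_2)
= -8·0.54 + 1·0.18 + 2·0.2 = -3.74

-3.7400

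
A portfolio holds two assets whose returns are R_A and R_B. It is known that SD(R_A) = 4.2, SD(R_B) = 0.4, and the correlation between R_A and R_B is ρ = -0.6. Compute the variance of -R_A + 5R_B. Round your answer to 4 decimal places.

31.7200

Var(R_A) = (4.2)² = 17.64;  Var(R_B) = (0.4)² = 0.16
Cov(R_A,R_B) = ρ·SD(R_A)·SD(R_B) = -0.6·4.2·0.4 = -1.008
Var(-R_A + 5R_B) = (-1)²·Var(R_A) + (5)²·Var(R_B) + 2·(-1)·(5)·Cov(R_A,R_B)
= 1·17.64 + 25·0.16 + -10·-1.008 = 31.72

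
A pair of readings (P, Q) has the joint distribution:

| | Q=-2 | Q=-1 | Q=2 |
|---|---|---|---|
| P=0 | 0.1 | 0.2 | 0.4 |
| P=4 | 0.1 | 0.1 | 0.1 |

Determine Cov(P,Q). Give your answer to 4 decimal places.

-0.7600

E[P] = 1.2,  E[Q] = 0.3
E[PQ] = -0.4
Cov(P,Q) = E[PQ] − E[P]E[Q] = -0.4 − (1.2)(0.3) = -0.76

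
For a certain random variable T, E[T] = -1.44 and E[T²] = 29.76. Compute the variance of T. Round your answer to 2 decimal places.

27.69

V(T) = 29.76 − (-1.44)² = 27.6864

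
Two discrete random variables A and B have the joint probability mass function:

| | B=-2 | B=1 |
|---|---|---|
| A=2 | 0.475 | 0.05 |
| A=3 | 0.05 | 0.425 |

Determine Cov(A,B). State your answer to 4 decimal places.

0.5981

E[A] = 2.475,  E[B] = -0.575
E[AB] = -0.825
Cov(A,B) = E[AB] − E[A]E[B] = -0.825 − (2.475)(-0.575) = 0.598125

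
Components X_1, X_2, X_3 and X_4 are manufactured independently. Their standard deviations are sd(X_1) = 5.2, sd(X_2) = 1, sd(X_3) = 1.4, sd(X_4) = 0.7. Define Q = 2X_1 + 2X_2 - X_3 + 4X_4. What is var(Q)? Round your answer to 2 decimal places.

121.96

var(X_1) = 27.04, var(X_2) = 1, var(X_3) = 1.96, var(X_4) = 0.49
By independence, var(Q) = (2)²var(X_1) + (2)²var(X_2) + (-1)²var(X_3) + (4)²var(X_4)
= (2)²·27.04 + (2)²·1 + (-1)²·1.96 + (4)²·0.49 = 121.96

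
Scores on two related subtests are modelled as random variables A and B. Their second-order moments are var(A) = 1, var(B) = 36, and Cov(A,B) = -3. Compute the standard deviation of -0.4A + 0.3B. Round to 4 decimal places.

2.0298

var(-0.4A + 0.3B) = (-0.4)²·var(A) + (0.3)²·var(B) + 2·(-0.4)·(0.3)·Cov(A,B)
= 0.16·1 + 0.09·36 + -0.24·-3 = 4.12
σ(-0.4A + 0.3B) = √4.12 ≈ 2.0298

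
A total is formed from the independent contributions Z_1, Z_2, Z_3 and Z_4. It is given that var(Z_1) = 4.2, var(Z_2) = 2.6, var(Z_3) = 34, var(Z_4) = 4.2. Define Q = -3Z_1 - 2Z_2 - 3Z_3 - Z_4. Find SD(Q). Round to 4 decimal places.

By independence, var(Q) = (-3)²var(Z_1) + (-2)²var(Z_2) + (-3)²var(Z_3) + (-1)²var(Z_4)
= (-3)²·4.2 + (-2)²·2.6 + (-3)²·34 + (-1)²·4.2 = 358.4
SD(Q) = √358.4 ≈ 18.9315

18.9315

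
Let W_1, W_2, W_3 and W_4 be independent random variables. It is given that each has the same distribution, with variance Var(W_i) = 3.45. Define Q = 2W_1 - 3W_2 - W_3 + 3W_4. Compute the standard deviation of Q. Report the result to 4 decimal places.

By independence, Var(Q) = (2)²Var(W_1) + (-3)²Var(W_2) + (-1)²Var(W_3) + (3)²Var(W_4)
= (2)²·3.45 + (-3)²·3.45 + (-1)²·3.45 + (3)²·3.45 = 79.35
σ(Q) = √79.35 ≈ 8.9079

8.9079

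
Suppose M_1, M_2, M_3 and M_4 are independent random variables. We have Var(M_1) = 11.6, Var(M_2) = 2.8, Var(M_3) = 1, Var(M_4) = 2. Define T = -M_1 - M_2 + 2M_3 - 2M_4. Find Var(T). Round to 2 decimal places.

26.40

By independence, Var(T) = (-1)²Var(M_1) + (-1)²Var(M_2) + (2)²Var(M_3) + (-2)²Var(M_4)
= (-1)²·11.6 + (-1)²·2.8 + (2)²·1 + (-2)²·2 = 26.4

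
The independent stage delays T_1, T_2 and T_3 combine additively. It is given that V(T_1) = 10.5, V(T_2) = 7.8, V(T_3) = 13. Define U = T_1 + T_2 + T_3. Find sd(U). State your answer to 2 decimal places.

5.59

By independence, V(U) = (1)²V(T_1) + (1)²V(T_2) + (1)²V(T_3)
= (1)²·10.5 + (1)²·7.8 + (1)²·13 = 31.3
sd(U) = √31.3 ≈ 5.59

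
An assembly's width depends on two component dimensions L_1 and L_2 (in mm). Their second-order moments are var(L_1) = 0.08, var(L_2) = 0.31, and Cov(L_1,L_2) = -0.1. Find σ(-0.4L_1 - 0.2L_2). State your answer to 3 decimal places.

var(-0.4L_1 - 0.2L_2) = (-0.4)²·var(L_1) + (-0.2)²·var(L_2) + 2·(-0.4)·(-0.2)·Cov(L_1,L_2)
= 0.16·0.08 + 0.04·0.31 + 0.16·-0.1 = 0.0092
σ(-0.4L_1 - 0.2L_2) = √0.0092 ≈ 0.096

0.096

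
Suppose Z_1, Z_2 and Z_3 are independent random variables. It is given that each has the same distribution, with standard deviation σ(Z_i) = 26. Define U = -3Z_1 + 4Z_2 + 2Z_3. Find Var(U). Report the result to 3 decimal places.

19604.000

Var(Z_i) = (26)² = 676
By independence, Var(U) = (-3)²Var(Z_1) + (4)²Var(Z_2) + (2)²Var(Z_3)
= (-3)²·676 + (4)²·676 + (2)²·676 = 19604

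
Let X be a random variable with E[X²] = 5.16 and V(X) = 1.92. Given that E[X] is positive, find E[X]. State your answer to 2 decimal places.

1.80

(E[X])² = E[X²] − V(X) = 5.16 − 1.92 = 3.24
E[X] = √3.24 = 1.8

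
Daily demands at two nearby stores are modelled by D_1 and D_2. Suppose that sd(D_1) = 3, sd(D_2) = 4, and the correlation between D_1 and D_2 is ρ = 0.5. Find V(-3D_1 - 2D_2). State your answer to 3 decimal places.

V(D_1) = (3)² = 9;  V(D_2) = (4)² = 16
cov(D_1,D_2) = ρ·sd(D_1)·sd(D_2) = 0.5·3·4 = 6
V(-3D_1 - 2D_2) = (-3)²·V(D_1) + (-2)²·V(D_2) + 2·(-3)·(-2)·cov(D_1,D_2)
= 9·9 + 4·16 + 12·6 = 217

217.000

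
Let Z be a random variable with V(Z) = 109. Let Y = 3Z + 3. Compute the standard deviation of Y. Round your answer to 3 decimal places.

V(3Z + 3) = (3)²·109 = 981
SD(Y) = √981 ≈ 31.321

31.321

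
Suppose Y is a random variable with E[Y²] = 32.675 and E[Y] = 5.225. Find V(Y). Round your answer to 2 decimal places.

5.37

V(Y) = 32.675 − (5.225)² = 5.374375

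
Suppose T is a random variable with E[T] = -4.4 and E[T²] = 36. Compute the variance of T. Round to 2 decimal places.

Var(T) = 36 − (-4.4)² = 16.64

16.64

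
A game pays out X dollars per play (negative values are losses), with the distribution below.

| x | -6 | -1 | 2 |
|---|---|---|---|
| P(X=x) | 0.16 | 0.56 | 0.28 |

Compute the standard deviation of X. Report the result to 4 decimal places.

E[X] = (-6)(0.16) + (-1)(0.56) + (2)(0.28) = -0.96
E[X²] = (-6)²(0.16) + (-1)²(0.56) + (2)²(0.28) = 7.44
Var(X) = E[X²] − (E[X])² = 7.44 − (-0.96)² = 6.5184
SD(X) = √6.5184 ≈ 2.5531

2.5531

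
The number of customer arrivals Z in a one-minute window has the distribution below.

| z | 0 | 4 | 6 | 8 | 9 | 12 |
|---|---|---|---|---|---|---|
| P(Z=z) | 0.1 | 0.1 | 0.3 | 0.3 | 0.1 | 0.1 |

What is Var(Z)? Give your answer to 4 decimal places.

9.2100

E[Z] = (0)(0.1) + (4)(0.1) + (6)(0.3) + (8)(0.3) + (9)(0.1) + (12)(0.1) = 6.7
E[Z²] = (0)²(0.1) + (4)²(0.1) + (6)²(0.3) + (8)²(0.3) + (9)²(0.1) + (12)²(0.1) = 54.1
Var(Z) = E[Z²] − (E[Z])² = 54.1 − (6.7)² = 9.21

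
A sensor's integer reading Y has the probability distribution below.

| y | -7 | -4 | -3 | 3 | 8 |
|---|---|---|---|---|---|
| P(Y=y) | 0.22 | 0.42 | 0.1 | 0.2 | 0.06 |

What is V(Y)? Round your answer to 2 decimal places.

18.09

E[Y] = (-7)(0.22) + (-4)(0.42) + (-3)(0.1) + (3)(0.2) + (8)(0.06) = -2.44
E[Y²] = (-7)²(0.22) + (-4)²(0.42) + (-3)²(0.1) + (3)²(0.2) + (8)²(0.06) = 24.04
V(Y) = E[Y²] − (E[Y])² = 24.04 − (-2.44)² = 18.0864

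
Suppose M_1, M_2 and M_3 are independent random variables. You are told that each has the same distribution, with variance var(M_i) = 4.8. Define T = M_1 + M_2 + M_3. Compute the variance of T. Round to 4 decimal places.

14.4000

By independence, var(T) = (1)²var(M_1) + (1)²var(M_2) + (1)²var(M_3)
= (1)²·4.8 + (1)²·4.8 + (1)²·4.8 = 14.4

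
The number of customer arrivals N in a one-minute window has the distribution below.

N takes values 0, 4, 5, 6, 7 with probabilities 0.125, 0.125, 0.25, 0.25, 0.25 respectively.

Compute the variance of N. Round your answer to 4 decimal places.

E[N] = (0)(0.125) + (4)(0.125) + (5)(0.25) + (6)(0.25) + (7)(0.25) = 5
E[N²] = (0)²(0.125) + (4)²(0.125) + (5)²(0.25) + (6)²(0.25) + (7)²(0.25) = 29.5
Var(N) = E[N²] − (E[N])² = 29.5 − (5)² = 4.5

4.5000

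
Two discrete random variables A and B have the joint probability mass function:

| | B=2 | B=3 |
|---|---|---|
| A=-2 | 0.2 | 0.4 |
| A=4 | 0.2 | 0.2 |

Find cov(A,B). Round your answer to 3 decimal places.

E[A] = 0.4,  E[B] = 2.6
E[AB] = 0.8
cov(A,B) = E[AB] − E[A]E[B] = 0.8 − (0.4)(2.6) = -0.24

-0.240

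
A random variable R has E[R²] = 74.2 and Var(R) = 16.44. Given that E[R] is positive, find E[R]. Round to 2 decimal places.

(E[R])² = E[R²] − Var(R) = 74.2 − 16.44 = 57.76
E[R] = √57.76 = 7.6

7.60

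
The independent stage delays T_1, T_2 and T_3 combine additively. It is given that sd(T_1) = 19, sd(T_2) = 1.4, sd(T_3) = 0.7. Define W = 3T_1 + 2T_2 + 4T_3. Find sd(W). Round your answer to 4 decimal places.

57.1374

Var(T_1) = 361, Var(T_2) = 1.96, Var(T_3) = 0.49
By independence, Var(W) = (3)²Var(T_1) + (2)²Var(T_2) + (4)²Var(T_3)
= (3)²·361 + (2)²·1.96 + (4)²·0.49 = 3264.68
sd(W) = √3264.68 ≈ 57.1374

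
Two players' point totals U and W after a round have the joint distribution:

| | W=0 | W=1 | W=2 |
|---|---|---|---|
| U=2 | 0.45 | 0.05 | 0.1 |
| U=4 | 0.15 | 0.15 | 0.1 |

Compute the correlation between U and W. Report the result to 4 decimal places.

0.2807

E[U] = 2.8,  E[W] = 0.6
E[UW] = 1.9
Cov(U,W) = E[UW] − E[U]E[W] = 1.9 − (2.8)(0.6) = 0.22
V(U) = 0.96,  V(W) = 0.64
ρ = 0.22 / √(0.96·0.64) ≈ 0.2807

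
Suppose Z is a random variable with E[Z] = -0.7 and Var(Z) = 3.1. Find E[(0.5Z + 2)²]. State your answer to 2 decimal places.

E[0.5Z + 2] = 0.5·-0.7 + 2 = 1.65
Var(0.5Z + 2) = (0.5)²·3.1 = 0.775
E[(0.5Z + 2)²] = Var((0.5Z + 2)) + (E[(0.5Z + 2)])² = 0.775 + (1.65)² = 3.4975

3.50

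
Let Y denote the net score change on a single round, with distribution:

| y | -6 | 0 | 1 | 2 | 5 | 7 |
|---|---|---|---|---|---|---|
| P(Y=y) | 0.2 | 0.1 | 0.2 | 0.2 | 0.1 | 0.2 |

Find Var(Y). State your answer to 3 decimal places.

18.810

E[Y] = (-6)(0.2) + (0)(0.1) + (1)(0.2) + (2)(0.2) + (5)(0.1) + (7)(0.2) = 1.3
E[Y²] = (-6)²(0.2) + (0)²(0.1) + (1)²(0.2) + (2)²(0.2) + (5)²(0.1) + (7)²(0.2) = 20.5
Var(Y) = E[Y²] − (E[Y])² = 20.5 − (1.3)² = 18.81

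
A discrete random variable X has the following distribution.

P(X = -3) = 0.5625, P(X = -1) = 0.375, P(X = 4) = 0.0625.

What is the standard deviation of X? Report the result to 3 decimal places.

1.775

E[X] = (-3)(0.5625) + (-1)(0.375) + (4)(0.0625) = -1.8125
E[X²] = (-3)²(0.5625) + (-1)²(0.375) + (4)²(0.0625) = 6.4375
Var(X) = E[X²] − (E[X])² = 6.4375 − (-1.8125)² = 3.15234375
SD(X) = √3.15234375 ≈ 1.775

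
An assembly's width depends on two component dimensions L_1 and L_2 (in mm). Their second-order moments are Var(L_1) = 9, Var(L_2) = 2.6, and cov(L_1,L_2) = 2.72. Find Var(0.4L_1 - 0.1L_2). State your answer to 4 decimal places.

1.2484

Var(0.4L_1 - 0.1L_2) = (0.4)²·Var(L_1) + (-0.1)²·Var(L_2) + 2·(0.4)·(-0.1)·cov(L_1,L_2)
= 0.16·9 + 0.01·2.6 + -0.08·2.72 = 1.2484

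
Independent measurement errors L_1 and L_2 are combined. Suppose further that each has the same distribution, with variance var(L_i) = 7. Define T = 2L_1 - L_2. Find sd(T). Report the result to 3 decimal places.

5.916

By independence, var(T) = (2)²var(L_1) + (-1)²var(L_2)
= (2)²·7 + (-1)²·7 = 35
sd(T) = √35 ≈ 5.916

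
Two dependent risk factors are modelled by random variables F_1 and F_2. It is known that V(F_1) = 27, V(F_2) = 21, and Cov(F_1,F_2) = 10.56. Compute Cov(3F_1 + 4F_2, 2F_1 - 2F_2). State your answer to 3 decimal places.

Cov(3F_1 + 4F_2, 2F_1 - 2F_2) = (3)(2)V(F_1) + (4)(-2)V(F_2) + [(3)(-2) + (4)(2)]Cov(F_1,F_2)
= 6·27 + -8·21 + 2·10.56 = 15.12

15.120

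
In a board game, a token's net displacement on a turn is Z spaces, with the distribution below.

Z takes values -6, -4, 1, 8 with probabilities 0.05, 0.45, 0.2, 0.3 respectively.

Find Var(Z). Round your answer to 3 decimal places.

E[Z] = (-6)(0.05) + (-4)(0.45) + (1)(0.2) + (8)(0.3) = 0.5
E[Z²] = (-6)²(0.05) + (-4)²(0.45) + (1)²(0.2) + (8)²(0.3) = 28.4
Var(Z) = E[Z²] − (E[Z])² = 28.4 − (0.5)² = 28.15

28.150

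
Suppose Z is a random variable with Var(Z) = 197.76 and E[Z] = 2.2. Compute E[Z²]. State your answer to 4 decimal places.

E[Z²] = Var(Z) + (E[Z])² = 197.76 + (2.2)² = 202.6

202.6000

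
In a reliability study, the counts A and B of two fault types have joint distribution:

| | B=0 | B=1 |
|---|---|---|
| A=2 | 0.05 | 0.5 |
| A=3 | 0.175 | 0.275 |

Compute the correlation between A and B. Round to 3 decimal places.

-0.355

E[A] = 2.45,  E[B] = 0.775
E[AB] = 1.825
Cov(A,B) = E[AB] − E[A]E[B] = 1.825 − (2.45)(0.775) = -0.07375
Var(A) = 0.2475,  Var(B) = 0.174375
ρ = -0.07375 / √(0.2475·0.174375) ≈ -0.355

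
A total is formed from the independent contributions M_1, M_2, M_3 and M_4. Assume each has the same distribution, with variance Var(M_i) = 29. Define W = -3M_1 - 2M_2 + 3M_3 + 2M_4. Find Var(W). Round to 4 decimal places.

By independence, Var(W) = (-3)²Var(M_1) + (-2)²Var(M_2) + (3)²Var(M_3) + (2)²Var(M_4)
= (-3)²·29 + (-2)²·29 + (3)²·29 + (2)²·29 = 754

754.0000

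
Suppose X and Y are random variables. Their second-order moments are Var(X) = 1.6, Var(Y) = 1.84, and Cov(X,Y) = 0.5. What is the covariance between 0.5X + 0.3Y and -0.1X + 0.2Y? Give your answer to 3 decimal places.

Cov(0.5X + 0.3Y, -0.1X + 0.2Y) = (0.5)(-0.1)Var(X) + (0.3)(0.2)Var(Y) + [(0.5)(0.2) + (0.3)(-0.1)]Cov(X,Y)
= -0.05·1.6 + 0.06·1.84 + 0.07·0.5 = 0.0654

0.065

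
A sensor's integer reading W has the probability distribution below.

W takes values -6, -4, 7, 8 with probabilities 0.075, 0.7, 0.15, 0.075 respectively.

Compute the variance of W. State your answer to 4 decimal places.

23.4900

E[W] = (-6)(0.075) + (-4)(0.7) + (7)(0.15) + (8)(0.075) = -1.6
E[W²] = (-6)²(0.075) + (-4)²(0.7) + (7)²(0.15) + (8)²(0.075) = 26.05
var(W) = E[W²] − (E[W])² = 26.05 − (-1.6)² = 23.49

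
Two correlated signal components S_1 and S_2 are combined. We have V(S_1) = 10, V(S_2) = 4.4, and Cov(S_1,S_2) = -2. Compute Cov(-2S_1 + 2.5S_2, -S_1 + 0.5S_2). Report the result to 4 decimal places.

Cov(-2S_1 + 2.5S_2, -S_1 + 0.5S_2) = (-2)(-1)V(S_1) + (2.5)(0.5)V(S_2) + [(-2)(0.5) + (2.5)(-1)]Cov(S_1,S_2)
= 2·10 + 1.25·4.4 + -3.5·-2 = 32.5

32.5000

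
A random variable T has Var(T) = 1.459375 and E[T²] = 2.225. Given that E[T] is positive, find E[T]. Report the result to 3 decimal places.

0.875

(E[T])² = E[T²] − Var(T) = 2.225 − 1.459375 = 0.765625
E[T] = √0.765625 = 0.875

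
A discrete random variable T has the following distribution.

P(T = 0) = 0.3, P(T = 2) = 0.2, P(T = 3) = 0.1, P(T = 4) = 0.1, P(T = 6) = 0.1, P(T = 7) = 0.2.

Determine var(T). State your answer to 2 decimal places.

E[T] = (0)(0.3) + (2)(0.2) + (3)(0.1) + (4)(0.1) + (6)(0.1) + (7)(0.2) = 3.1
E[T²] = (0)²(0.3) + (2)²(0.2) + (3)²(0.1) + (4)²(0.1) + (6)²(0.1) + (7)²(0.2) = 16.7
var(T) = E[T²] − (E[T])² = 16.7 − (3.1)² = 7.09

7.09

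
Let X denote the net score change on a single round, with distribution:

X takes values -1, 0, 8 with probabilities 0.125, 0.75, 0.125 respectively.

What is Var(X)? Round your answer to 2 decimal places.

7.36

E[X] = (-1)(0.125) + (0)(0.75) + (8)(0.125) = 0.875
E[X²] = (-1)²(0.125) + (0)²(0.75) + (8)²(0.125) = 8.125
Var(X) = E[X²] − (E[X])² = 8.125 − (0.875)² = 7.359375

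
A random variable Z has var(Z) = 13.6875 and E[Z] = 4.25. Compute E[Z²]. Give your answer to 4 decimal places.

31.7500

E[Z²] = var(Z) + (E[Z])² = 13.6875 + (4.25)² = 31.75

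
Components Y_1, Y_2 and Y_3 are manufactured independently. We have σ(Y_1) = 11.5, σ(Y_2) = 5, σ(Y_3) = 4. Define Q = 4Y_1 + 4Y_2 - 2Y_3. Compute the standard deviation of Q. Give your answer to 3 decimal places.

var(Y_1) = 132.25, var(Y_2) = 25, var(Y_3) = 16
By independence, var(Q) = (4)²var(Y_1) + (4)²var(Y_2) + (-2)²var(Y_3)
= (4)²·132.25 + (4)²·25 + (-2)²·16 = 2580
σ(Q) = √2580 ≈ 50.794

50.794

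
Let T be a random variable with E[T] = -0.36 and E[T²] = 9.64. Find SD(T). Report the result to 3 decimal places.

Var(T) = 9.64 − (-0.36)² = 9.5104
SD(T) = √9.5104 ≈ 3.084

3.084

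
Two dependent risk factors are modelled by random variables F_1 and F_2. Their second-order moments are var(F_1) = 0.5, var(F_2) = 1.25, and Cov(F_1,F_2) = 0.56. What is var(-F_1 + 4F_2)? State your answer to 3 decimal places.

var(-F_1 + 4F_2) = (-1)²·var(F_1) + (4)²·var(F_2) + 2·(-1)·(4)·Cov(F_1,F_2)
= 1·0.5 + 16·1.25 + -8·0.56 = 16.02

16.020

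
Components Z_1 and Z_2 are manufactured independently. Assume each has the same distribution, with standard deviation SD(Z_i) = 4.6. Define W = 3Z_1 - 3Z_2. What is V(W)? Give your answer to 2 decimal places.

V(Z_i) = (4.6)² = 21.16
By independence, V(W) = (3)²V(Z_1) + (-3)²V(Z_2)
= (3)²·21.16 + (-3)²·21.16 = 380.88

380.88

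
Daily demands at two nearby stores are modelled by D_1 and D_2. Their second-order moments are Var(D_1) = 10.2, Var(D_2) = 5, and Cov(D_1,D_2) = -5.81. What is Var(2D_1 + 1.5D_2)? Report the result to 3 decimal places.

17.190

Var(2D_1 + 1.5D_2) = (2)²·Var(D_1) + (1.5)²·Var(D_2) + 2·(2)·(1.5)·Cov(D_1,D_2)
= 4·10.2 + 2.25·5 + 6·-5.81 = 17.19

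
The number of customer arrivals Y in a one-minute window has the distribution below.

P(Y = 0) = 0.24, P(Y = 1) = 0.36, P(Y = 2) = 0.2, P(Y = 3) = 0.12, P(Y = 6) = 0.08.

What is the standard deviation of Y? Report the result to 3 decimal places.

1.600

E[Y] = (0)(0.24) + (1)(0.36) + (2)(0.2) + (3)(0.12) + (6)(0.08) = 1.6
E[Y²] = (0)²(0.24) + (1)²(0.36) + (2)²(0.2) + (3)²(0.12) + (6)²(0.08) = 5.12
V(Y) = E[Y²] − (E[Y])² = 5.12 − (1.6)² = 2.56
sd(Y) = √2.56 ≈ 1.600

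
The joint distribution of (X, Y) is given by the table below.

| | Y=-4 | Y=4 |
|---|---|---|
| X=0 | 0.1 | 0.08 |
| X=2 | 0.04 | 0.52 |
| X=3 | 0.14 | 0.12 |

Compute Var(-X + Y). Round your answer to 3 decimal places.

13.360

E[X] = 1.9,  E[Y] = 1.76,  E[XY] = 3.6
Var(X) = 4.58 − (1.9)² = 0.97;  Var(Y) = 16 − (1.76)² = 12.9024
Cov(X,Y) = 3.6 − (1.9)(1.76) = 0.256
Var(-X + Y) = (-1)²·0.97 + (1)²·12.9024 + 2·(-1)·(1)·0.256 = 13.3604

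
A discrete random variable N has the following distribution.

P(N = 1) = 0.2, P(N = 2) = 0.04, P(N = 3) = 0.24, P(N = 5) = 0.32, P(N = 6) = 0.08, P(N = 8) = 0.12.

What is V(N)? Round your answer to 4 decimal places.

4.7584

E[N] = (1)(0.2) + (2)(0.04) + (3)(0.24) + (5)(0.32) + (6)(0.08) + (8)(0.12) = 4.04
E[N²] = (1)²(0.2) + (2)²(0.04) + (3)²(0.24) + (5)²(0.32) + (6)²(0.08) + (8)²(0.12) = 21.08
V(N) = E[N²] − (E[N])² = 21.08 − (4.04)² = 4.7584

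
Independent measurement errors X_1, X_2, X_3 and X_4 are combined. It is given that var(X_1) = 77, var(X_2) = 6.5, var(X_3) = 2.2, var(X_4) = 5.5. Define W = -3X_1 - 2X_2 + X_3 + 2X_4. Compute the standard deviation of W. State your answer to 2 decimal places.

By independence, var(W) = (-3)²var(X_1) + (-2)²var(X_2) + (1)²var(X_3) + (2)²var(X_4)
= (-3)²·77 + (-2)²·6.5 + (1)²·2.2 + (2)²·5.5 = 743.2
sd(W) = √743.2 ≈ 27.26

27.26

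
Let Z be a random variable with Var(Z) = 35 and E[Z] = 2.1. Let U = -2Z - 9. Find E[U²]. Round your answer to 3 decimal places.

314.240

E[-2Z - 9] = -2·2.1 − 9 = -13.2
Var(-2Z - 9) = (-2)²·35 = 140
E[U²] = Var(U) + (E[U])² = 140 + (-13.2)² = 314.24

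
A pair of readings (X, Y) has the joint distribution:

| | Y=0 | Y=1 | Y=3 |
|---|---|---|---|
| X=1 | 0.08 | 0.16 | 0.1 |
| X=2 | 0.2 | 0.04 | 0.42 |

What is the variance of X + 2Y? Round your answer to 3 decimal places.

E[X] = 1.66,  E[Y] = 1.76,  E[XY] = 3.06
var(X) = 2.98 − (1.66)² = 0.2244;  var(Y) = 4.88 − (1.76)² = 1.7824
Cov(X,Y) = 3.06 − (1.66)(1.76) = 0.1384
var(X + 2Y) = (1)²·0.2244 + (2)²·1.7824 + 2·(1)·(2)·0.1384 = 7.9076

7.908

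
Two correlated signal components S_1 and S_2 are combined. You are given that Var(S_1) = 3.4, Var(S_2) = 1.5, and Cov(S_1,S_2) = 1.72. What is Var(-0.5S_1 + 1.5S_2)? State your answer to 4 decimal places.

1.6450

Var(-0.5S_1 + 1.5S_2) = (-0.5)²·Var(S_1) + (1.5)²·Var(S_2) + 2·(-0.5)·(1.5)·Cov(S_1,S_2)
= 0.25·3.4 + 2.25·1.5 + -1.5·1.72 = 1.645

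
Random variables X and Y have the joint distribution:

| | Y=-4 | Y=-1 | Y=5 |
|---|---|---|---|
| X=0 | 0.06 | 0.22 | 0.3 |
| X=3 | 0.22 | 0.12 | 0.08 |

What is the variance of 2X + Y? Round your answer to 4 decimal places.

13.4784

E[X] = 1.26,  E[Y] = 0.44,  E[XY] = -1.8
var(X) = 3.78 − (1.26)² = 2.1924;  var(Y) = 14.32 − (0.44)² = 14.1264
Cov(X,Y) = -1.8 − (1.26)(0.44) = -2.3544
var(2X + Y) = (2)²·2.1924 + (1)²·14.1264 + 2·(2)·(1)·-2.3544 = 13.4784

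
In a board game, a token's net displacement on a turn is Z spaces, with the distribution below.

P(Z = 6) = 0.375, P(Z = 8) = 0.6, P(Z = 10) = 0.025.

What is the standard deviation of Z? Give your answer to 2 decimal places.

E[Z] = (6)(0.375) + (8)(0.6) + (10)(0.025) = 7.3
E[Z²] = (6)²(0.375) + (8)²(0.6) + (10)²(0.025) = 54.4
Var(Z) = E[Z²] − (E[Z])² = 54.4 − (7.3)² = 1.11
σ(Z) = √1.11 ≈ 1.05

1.05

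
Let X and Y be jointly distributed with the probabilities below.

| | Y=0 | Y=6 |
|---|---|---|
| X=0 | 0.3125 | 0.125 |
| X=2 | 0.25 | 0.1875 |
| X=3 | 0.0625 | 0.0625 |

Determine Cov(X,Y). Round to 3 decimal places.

E[X] = 1.25,  E[Y] = 2.25
E[XY] = 3.375
Cov(X,Y) = E[XY] − E[X]E[Y] = 3.375 − (1.25)(2.25) = 0.5625

0.563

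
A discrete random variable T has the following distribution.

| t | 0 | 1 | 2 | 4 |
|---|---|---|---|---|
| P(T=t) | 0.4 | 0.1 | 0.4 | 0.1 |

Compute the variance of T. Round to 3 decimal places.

1.610

E[T] = (0)(0.4) + (1)(0.1) + (2)(0.4) + (4)(0.1) = 1.3
E[T²] = (0)²(0.4) + (1)²(0.1) + (2)²(0.4) + (4)²(0.1) = 3.3
var(T) = E[T²] − (E[T])² = 3.3 − (1.3)² = 1.61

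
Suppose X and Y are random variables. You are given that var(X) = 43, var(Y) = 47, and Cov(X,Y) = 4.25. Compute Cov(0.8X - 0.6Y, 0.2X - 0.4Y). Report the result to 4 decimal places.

Cov(0.8X - 0.6Y, 0.2X - 0.4Y) = (0.8)(0.2)var(X) + (-0.6)(-0.4)var(Y) + [(0.8)(-0.4) + (-0.6)(0.2)]Cov(X,Y)
= 0.16·43 + 0.24·47 + -0.44·4.25 = 16.29

16.2900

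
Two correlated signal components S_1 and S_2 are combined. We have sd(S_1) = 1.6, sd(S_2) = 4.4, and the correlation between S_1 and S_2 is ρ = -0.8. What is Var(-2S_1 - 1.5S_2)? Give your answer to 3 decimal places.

20.008

Var(S_1) = (1.6)² = 2.56;  Var(S_2) = (4.4)² = 19.36
Cov(S_1,S_2) = ρ·sd(S_1)·sd(S_2) = -0.8·1.6·4.4 = -5.632
Var(-2S_1 - 1.5S_2) = (-2)²·Var(S_1) + (-1.5)²·Var(S_2) + 2·(-2)·(-1.5)·Cov(S_1,S_2)
= 4·2.56 + 2.25·19.36 + 6·-5.632 = 20.008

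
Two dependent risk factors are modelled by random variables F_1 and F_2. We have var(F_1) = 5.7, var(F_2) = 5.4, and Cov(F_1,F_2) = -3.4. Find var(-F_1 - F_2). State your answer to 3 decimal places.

var(-F_1 - F_2) = (-1)²·var(F_1) + (-1)²·var(F_2) + 2·(-1)·(-1)·Cov(F_1,F_2)
= 1·5.7 + 1·5.4 + 2·-3.4 = 4.3

4.300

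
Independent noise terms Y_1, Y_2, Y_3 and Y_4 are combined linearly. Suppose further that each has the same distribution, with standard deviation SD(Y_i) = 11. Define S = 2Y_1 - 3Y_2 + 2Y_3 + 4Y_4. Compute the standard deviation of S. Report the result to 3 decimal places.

Var(Y_i) = (11)² = 121
By independence, Var(S) = (2)²Var(Y_1) + (-3)²Var(Y_2) + (2)²Var(Y_3) + (4)²Var(Y_4)
= (2)²·121 + (-3)²·121 + (2)²·121 + (4)²·121 = 3993
SD(S) = √3993 ≈ 63.190

63.190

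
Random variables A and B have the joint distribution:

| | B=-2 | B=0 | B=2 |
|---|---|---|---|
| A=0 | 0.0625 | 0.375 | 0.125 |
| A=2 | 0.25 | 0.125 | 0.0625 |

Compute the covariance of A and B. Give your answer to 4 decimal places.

E[A] = 0.875,  E[B] = -0.25
E[AB] = -0.75
Cov(A,B) = E[AB] − E[A]E[B] = -0.75 − (0.875)(-0.25) = -0.53125

-0.5313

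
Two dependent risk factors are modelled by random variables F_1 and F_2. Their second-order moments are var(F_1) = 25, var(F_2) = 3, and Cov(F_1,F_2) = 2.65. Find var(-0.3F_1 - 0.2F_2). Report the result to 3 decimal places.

2.688

var(-0.3F_1 - 0.2F_2) = (-0.3)²·var(F_1) + (-0.2)²·var(F_2) + 2·(-0.3)·(-0.2)·Cov(F_1,F_2)
= 0.09·25 + 0.04·3 + 0.12·2.65 = 2.688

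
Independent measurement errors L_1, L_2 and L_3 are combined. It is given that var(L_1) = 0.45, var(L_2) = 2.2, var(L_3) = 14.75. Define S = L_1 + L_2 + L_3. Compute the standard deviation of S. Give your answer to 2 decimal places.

4.17

By independence, var(S) = (1)²var(L_1) + (1)²var(L_2) + (1)²var(L_3)
= (1)²·0.45 + (1)²·2.2 + (1)²·14.75 = 17.4
σ(S) = √17.4 ≈ 4.17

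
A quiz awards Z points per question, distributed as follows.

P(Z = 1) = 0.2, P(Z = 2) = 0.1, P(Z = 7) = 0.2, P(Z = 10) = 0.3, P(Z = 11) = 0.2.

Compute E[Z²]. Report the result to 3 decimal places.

64.600

E[Z²] = (1)²(0.2) + (2)²(0.1) + (7)²(0.2) + (10)²(0.3) + (11)²(0.2) = 64.6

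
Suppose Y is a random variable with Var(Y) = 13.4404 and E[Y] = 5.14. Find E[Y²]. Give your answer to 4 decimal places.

E[Y²] = Var(Y) + (E[Y])² = 13.4404 + (5.14)² = 39.86

39.8600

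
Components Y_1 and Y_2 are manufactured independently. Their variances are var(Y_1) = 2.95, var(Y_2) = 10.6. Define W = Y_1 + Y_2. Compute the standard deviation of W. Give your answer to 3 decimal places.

3.681

By independence, var(W) = (1)²var(Y_1) + (1)²var(Y_2)
= (1)²·2.95 + (1)²·10.6 = 13.55
SD(W) = √13.55 ≈ 3.681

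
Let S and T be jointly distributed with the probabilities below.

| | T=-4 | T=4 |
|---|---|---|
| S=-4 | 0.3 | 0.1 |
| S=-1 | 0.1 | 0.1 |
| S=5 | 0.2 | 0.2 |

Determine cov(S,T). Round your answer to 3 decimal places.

3.360

E[S] = 0.2,  E[T] = -0.8
E[ST] = 3.2
cov(S,T) = E[ST] − E[S]E[T] = 3.2 − (0.2)(-0.8) = 3.36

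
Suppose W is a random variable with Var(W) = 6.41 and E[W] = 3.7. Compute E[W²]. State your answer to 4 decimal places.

20.1000

E[W²] = Var(W) + (E[W])² = 6.41 + (3.7)² = 20.1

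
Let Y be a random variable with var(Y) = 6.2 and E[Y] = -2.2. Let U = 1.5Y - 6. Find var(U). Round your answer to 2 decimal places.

var(1.5Y - 6) = (1.5)²·var(Y) = 2.25·6.2 = 13.95

13.95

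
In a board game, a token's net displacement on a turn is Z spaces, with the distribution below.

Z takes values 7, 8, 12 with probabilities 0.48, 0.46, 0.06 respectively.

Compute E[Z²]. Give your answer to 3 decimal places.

61.600

E[Z²] = (7)²(0.48) + (8)²(0.46) + (12)²(0.06) = 61.6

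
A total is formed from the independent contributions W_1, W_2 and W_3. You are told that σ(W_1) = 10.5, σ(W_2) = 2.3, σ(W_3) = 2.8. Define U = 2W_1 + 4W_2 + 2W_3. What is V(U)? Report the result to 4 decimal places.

V(W_1) = 110.25, V(W_2) = 5.29, V(W_3) = 7.84
By independence, V(U) = (2)²V(W_1) + (4)²V(W_2) + (2)²V(W_3)
= (2)²·110.25 + (4)²·5.29 + (2)²·7.84 = 557

557.0000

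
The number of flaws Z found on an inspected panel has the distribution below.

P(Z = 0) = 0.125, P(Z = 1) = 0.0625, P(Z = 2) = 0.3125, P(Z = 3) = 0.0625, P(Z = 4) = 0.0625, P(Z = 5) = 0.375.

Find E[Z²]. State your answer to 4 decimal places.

12.2500

E[Z²] = (0)²(0.125) + (1)²(0.0625) + (2)²(0.3125) + (3)²(0.0625) + (4)²(0.0625) + (5)²(0.375) = 12.25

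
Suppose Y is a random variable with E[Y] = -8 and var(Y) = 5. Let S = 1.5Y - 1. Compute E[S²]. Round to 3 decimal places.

180.250

E[1.5Y - 1] = 1.5·-8 − 1 = -13
var(1.5Y - 1) = (1.5)²·5 = 11.25
E[S²] = var(S) + (E[S])² = 11.25 + (-13)² = 180.25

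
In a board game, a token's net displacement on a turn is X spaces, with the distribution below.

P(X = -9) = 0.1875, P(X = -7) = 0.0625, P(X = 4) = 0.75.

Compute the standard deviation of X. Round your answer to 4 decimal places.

E[X] = (-9)(0.1875) + (-7)(0.0625) + (4)(0.75) = 0.875
E[X²] = (-9)²(0.1875) + (-7)²(0.0625) + (4)²(0.75) = 30.25
var(X) = E[X²] − (E[X])² = 30.25 − (0.875)² = 29.484375
SD(X) = √29.484375 ≈ 5.4300

5.4300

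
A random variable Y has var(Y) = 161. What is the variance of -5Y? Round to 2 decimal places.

var(-5Y) = (-5)²·var(Y) = 25·161 = 4025

4025.00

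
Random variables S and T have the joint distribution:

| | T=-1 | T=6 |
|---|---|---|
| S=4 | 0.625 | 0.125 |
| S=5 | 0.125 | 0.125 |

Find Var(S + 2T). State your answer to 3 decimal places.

38.688

E[S] = 4.25,  E[T] = 0.75,  E[ST] = 3.625
Var(S) = 18.25 − (4.25)² = 0.1875;  Var(T) = 9.75 − (0.75)² = 9.1875
Cov(S,T) = 3.625 − (4.25)(0.75) = 0.4375
Var(S + 2T) = (1)²·0.1875 + (2)²·9.1875 + 2·(1)·(2)·0.4375 = 38.6875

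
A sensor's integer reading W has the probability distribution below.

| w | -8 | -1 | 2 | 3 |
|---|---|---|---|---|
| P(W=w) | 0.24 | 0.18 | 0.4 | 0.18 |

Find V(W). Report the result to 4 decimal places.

18.1824

E[W] = (-8)(0.24) + (-1)(0.18) + (2)(0.4) + (3)(0.18) = -0.76
E[W²] = (-8)²(0.24) + (-1)²(0.18) + (2)²(0.4) + (3)²(0.18) = 18.76
V(W) = E[W²] − (E[W])² = 18.76 − (-0.76)² = 18.1824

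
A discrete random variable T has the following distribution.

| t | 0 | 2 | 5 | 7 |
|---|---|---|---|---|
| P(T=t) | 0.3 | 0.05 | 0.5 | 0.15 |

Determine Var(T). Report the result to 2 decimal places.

6.73

E[T] = (0)(0.3) + (2)(0.05) + (5)(0.5) + (7)(0.15) = 3.65
E[T²] = (0)²(0.3) + (2)²(0.05) + (5)²(0.5) + (7)²(0.15) = 20.05
Var(T) = E[T²] − (E[T])² = 20.05 − (3.65)² = 6.7275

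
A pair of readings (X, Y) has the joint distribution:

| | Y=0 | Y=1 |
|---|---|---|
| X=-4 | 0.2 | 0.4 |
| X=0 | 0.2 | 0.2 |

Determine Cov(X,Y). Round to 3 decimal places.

-0.160

E[X] = -2.4,  E[Y] = 0.6
E[XY] = -1.6
Cov(X,Y) = E[XY] − E[X]E[Y] = -1.6 − (-2.4)(0.6) = -0.16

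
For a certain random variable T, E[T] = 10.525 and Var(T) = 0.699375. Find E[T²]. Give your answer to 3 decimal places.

111.475

E[T²] = Var(T) + (E[T])² = 0.699375 + (10.525)² = 111.475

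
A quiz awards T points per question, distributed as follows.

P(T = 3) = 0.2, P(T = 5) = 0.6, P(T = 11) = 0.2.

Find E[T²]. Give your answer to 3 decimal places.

41.000

E[T²] = (3)²(0.2) + (5)²(0.6) + (11)²(0.2) = 41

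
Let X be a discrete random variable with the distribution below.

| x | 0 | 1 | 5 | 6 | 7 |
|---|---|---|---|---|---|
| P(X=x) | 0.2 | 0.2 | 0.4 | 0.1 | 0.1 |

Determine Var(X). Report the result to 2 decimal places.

6.45

E[X] = (0)(0.2) + (1)(0.2) + (5)(0.4) + (6)(0.1) + (7)(0.1) = 3.5
E[X²] = (0)²(0.2) + (1)²(0.2) + (5)²(0.4) + (6)²(0.1) + (7)²(0.1) = 18.7
Var(X) = E[X²] − (E[X])² = 18.7 − (3.5)² = 6.45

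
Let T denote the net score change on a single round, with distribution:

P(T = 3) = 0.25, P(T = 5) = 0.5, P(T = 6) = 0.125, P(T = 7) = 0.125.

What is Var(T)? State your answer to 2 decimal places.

E[T] = (3)(0.25) + (5)(0.5) + (6)(0.125) + (7)(0.125) = 4.875
E[T²] = (3)²(0.25) + (5)²(0.5) + (6)²(0.125) + (7)²(0.125) = 25.375
Var(T) = E[T²] − (E[T])² = 25.375 − (4.875)² = 1.609375

1.61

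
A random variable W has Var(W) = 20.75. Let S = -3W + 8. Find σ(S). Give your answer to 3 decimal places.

Var(-3W + 8) = (-3)²·20.75 = 186.75
σ(S) = √186.75 ≈ 13.666

13.666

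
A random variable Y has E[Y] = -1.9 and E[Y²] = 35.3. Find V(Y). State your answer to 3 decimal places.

V(Y) = 35.3 − (-1.9)² = 31.69

31.690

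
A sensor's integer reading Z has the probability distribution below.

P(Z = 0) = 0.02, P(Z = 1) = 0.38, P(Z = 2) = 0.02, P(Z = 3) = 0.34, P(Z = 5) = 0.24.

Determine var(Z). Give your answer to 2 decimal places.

2.55

E[Z] = (0)(0.02) + (1)(0.38) + (2)(0.02) + (3)(0.34) + (5)(0.24) = 2.64
E[Z²] = (0)²(0.02) + (1)²(0.38) + (2)²(0.02) + (3)²(0.34) + (5)²(0.24) = 9.52
var(Z) = E[Z²] − (E[Z])² = 9.52 − (2.64)² = 2.5504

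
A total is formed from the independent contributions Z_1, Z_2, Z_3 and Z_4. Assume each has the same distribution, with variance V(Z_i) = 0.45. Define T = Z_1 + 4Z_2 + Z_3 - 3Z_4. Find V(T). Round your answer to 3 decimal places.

By independence, V(T) = (1)²V(Z_1) + (4)²V(Z_2) + (1)²V(Z_3) + (-3)²V(Z_4)
= (1)²·0.45 + (4)²·0.45 + (1)²·0.45 + (-3)²·0.45 = 12.15

12.150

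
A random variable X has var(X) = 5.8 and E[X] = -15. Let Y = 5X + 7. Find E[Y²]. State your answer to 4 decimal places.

E[5X + 7] = 5·-15 + 7 = -68
var(5X + 7) = (5)²·5.8 = 145
E[Y²] = var(Y) + (E[Y])² = 145 + (-68)² = 4769

4769.0000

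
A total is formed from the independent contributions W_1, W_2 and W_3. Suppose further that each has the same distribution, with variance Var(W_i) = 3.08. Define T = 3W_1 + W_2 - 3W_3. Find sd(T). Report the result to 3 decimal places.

By independence, Var(T) = (3)²Var(W_1) + (1)²Var(W_2) + (-3)²Var(W_3)
= (3)²·3.08 + (1)²·3.08 + (-3)²·3.08 = 58.52
sd(T) = √58.52 ≈ 7.650

7.650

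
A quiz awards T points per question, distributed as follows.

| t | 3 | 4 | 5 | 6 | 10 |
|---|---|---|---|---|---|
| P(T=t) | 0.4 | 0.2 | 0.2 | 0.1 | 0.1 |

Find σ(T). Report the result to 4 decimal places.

E[T] = (3)(0.4) + (4)(0.2) + (5)(0.2) + (6)(0.1) + (10)(0.1) = 4.6
E[T²] = (3)²(0.4) + (4)²(0.2) + (5)²(0.2) + (6)²(0.1) + (10)²(0.1) = 25.4
V(T) = E[T²] − (E[T])² = 25.4 − (4.6)² = 4.24
σ(T) = √4.24 ≈ 2.0591

2.0591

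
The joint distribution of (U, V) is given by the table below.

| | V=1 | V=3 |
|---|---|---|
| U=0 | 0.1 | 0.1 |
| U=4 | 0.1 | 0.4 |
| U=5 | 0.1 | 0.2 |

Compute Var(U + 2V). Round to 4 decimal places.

7.8100

E[U] = 3.5,  E[V] = 2.4,  E[UV] = 8.7
Var(U) = 15.5 − (3.5)² = 3.25;  Var(V) = 6.6 − (2.4)² = 0.84
Cov(U,V) = 8.7 − (3.5)(2.4) = 0.3
Var(U + 2V) = (1)²·3.25 + (2)²·0.84 + 2·(1)·(2)·0.3 = 7.81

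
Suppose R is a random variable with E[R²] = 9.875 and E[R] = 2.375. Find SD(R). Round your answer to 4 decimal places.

Var(R) = 9.875 − (2.375)² = 4.234375
SD(R) = √4.234375 ≈ 2.0578

2.0578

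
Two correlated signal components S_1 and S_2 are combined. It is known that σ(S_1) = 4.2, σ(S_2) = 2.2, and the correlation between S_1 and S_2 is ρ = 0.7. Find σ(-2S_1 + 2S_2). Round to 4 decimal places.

var(S_1) = (4.2)² = 17.64;  var(S_2) = (2.2)² = 4.84
Cov(S_1,S_2) = ρ·σ(S_1)·σ(S_2) = 0.7·4.2·2.2 = 6.468
var(-2S_1 + 2S_2) = (-2)²·var(S_1) + (2)²·var(S_2) + 2·(-2)·(2)·Cov(S_1,S_2)
= 4·17.64 + 4·4.84 + -8·6.468 = 38.176
σ(-2S_1 + 2S_2) = √38.176 ≈ 6.1787

6.1787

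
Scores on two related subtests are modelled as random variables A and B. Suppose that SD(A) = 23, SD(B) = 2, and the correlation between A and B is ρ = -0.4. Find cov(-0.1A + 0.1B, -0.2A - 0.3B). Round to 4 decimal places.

var(A) = (23)² = 529;  var(B) = (2)² = 4
cov(A,B) = ρ·SD(A)·SD(B) = -0.4·23·2 = -18.4
cov(-0.1A + 0.1B, -0.2A - 0.3B) = (-0.1)(-0.2)var(A) + (0.1)(-0.3)var(B) + [(-0.1)(-0.3) + (0.1)(-0.2)]cov(A,B)
= 0.02·529 + -0.03·4 + 0.01·-18.4 = 10.276

10.2760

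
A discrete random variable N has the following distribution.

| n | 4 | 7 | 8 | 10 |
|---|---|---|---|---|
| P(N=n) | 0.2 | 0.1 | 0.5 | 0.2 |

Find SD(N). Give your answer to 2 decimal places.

E[N] = (4)(0.2) + (7)(0.1) + (8)(0.5) + (10)(0.2) = 7.5
E[N²] = (4)²(0.2) + (7)²(0.1) + (8)²(0.5) + (10)²(0.2) = 60.1
Var(N) = E[N²] − (E[N])² = 60.1 − (7.5)² = 3.85
SD(N) = √3.85 ≈ 1.96

1.96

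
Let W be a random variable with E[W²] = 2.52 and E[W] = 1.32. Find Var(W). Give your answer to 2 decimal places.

Var(W) = 2.52 − (1.32)² = 0.7776

0.78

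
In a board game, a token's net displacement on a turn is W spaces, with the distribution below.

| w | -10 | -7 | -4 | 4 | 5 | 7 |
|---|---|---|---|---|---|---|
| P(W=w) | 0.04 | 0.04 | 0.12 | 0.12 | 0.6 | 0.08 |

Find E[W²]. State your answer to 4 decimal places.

28.7200

E[W²] = (-10)²(0.04) + (-7)²(0.04) + (-4)²(0.12) + (4)²(0.12) + (5)²(0.6) + (7)²(0.08) = 28.72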